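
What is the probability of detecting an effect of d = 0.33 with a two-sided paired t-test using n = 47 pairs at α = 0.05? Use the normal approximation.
Power ≈ 0.62

Power calculation (paired t-test, normal approximation):
z_β = d · √n - z_{α/2}
z_β = 0.33 · √47 - 1.960
z_β = 0.33 · 6.856 - 1.960
z_β = 0.302

Power = Φ(z_β) = Φ(0.302) ≈ 0.619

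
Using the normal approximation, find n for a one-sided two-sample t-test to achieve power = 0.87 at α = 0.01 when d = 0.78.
n = 40 per group

Sample size formula (two-sample t-test, normal approximation):
n = 2 · ((z_α + z_β) / d)²

z_α = 2.326 (for α = 0.01, one-sided)
z_β = 1.126 (for power = 0.87)
d = 0.78

n = 2 · ((2.326 + 1.126) / 0.78)²
n = 2 · (4.426)²
n ≈ 39.18
Round up to the next whole number: n = 40 per group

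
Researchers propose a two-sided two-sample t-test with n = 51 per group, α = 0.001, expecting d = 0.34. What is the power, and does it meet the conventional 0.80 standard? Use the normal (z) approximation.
Power ≈ 0.06; the study is underpowered (power < 0.80)

Power calculation (two-sample t-test, normal approximation):
z_β = d · √(n/2) - z_{α/2}
z_β = 0.34 · √(51/2) - 3.291
z_β = 0.34 · 5.050 - 3.291
z_β = -1.574

Power = Φ(z_β) = Φ(-1.574) ≈ 0.058

Effect size d = 0.34 is small by Cohen's convention (0.2/0.5/0.8).

Threshold: power ≥ 0.80 is conventionally adequate.
Power ≈ 0.06 → the study is underpowered (power < 0.80).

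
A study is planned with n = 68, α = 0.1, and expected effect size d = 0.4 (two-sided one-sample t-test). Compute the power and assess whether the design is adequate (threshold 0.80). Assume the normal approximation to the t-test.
Power ≈ 0.95; the study is adequately powered (power ≥ 0.80)

Power calculation (one-sample t-test, normal approximation):
z_β = d · √n - z_{α/2}
z_β = 0.4 · √68 - 1.645
z_β = 0.4 · 8.246 - 1.645
z_β = 1.654

Power = Φ(z_β) = Φ(1.654) ≈ 0.951

Effect size d = 0.4 is small by Cohen's convention (0.2/0.5/0.8).

Threshold: power ≥ 0.80 is conventionally adequate.
Power ≈ 0.95 → the study is adequately powered (power ≥ 0.80).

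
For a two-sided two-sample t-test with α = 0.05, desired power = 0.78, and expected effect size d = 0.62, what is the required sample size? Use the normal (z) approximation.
n = 39 per group

Sample size formula (two-sample t-test, normal approximation):
n = 2 · ((z_{α/2} + z_β) / d)²

z_{α/2} = 1.960 (for α = 0.05, two-sided)
z_β = 0.772 (for power = 0.78)
d = 0.62

n = 2 · ((1.960 + 0.772) / 0.62)²
n = 2 · (4.406)²
n ≈ 38.83
Round up to the next whole number: n = 39 per group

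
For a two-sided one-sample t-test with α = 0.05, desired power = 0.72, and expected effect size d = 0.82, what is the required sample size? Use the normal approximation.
n = 10

Sample size formula (one-sample t-test, normal approximation):
n = ((z_{α/2} + z_β) / d)²

z_{α/2} = 1.960 (for α = 0.05, two-sided)
z_β = 0.583 (for power = 0.72)
d = 0.82

n = ((1.960 + 0.583) / 0.82)²
n = (3.101)²
n ≈ 9.62
Round up to the next whole number: n = 10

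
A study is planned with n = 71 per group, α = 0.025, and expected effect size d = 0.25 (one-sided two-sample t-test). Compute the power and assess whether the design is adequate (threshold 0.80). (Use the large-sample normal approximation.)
Power ≈ 0.32; the study is underpowered (power < 0.80)

Power calculation (two-sample t-test, normal approximation):
z_β = d · √(n/2) - z_α
z_β = 0.25 · √(71/2) - 1.960
z_β = 0.25 · 5.958 - 1.960
z_β = -0.470

Power = Φ(z_β) = Φ(-0.470) ≈ 0.319

Effect size d = 0.25 is small by Cohen's convention (0.2/0.5/0.8).

Threshold: power ≥ 0.80 is conventionally adequate.
Power ≈ 0.32 → the study is underpowered (power < 0.80).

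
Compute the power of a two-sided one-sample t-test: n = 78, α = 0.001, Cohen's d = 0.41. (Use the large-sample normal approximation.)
Power ≈ 0.63

Power calculation (one-sample t-test, normal approximation):
z_β = d · √n - z_{α/2}
z_β = 0.41 · √78 - 3.291
z_β = 0.41 · 8.832 - 3.291
z_β = 0.330

Power = Φ(z_β) = Φ(0.330) ≈ 0.629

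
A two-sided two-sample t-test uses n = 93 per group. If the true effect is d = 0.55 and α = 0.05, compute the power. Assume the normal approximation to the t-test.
Power ≈ 0.96

Power calculation (two-sample t-test, normal approximation):
z_β = d · √(n/2) - z_{α/2}
z_β = 0.55 · √(93/2) - 1.960
z_β = 0.55 · 6.819 - 1.960
z_β = 1.791

Power = Φ(z_β) = Φ(1.791) ≈ 0.963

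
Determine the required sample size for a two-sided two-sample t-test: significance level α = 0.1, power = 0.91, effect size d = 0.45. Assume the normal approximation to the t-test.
n = 89 per group

Sample size formula (two-sample t-test, normal approximation):
n = 2 · ((z_{α/2} + z_β) / d)²

z_{α/2} = 1.645 (for α = 0.1, two-sided)
z_β = 1.341 (for power = 0.91)
d = 0.45

n = 2 · ((1.645 + 1.341) / 0.45)²
n = 2 · (6.636)²
n ≈ 88.07
Round up to the next whole number: n = 89 per group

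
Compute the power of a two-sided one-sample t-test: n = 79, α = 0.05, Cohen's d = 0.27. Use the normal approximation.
Power ≈ 0.67

Power calculation (one-sample t-test, normal approximation):
z_β = d · √n - z_{α/2}
z_β = 0.27 · √79 - 1.960
z_β = 0.27 · 8.888 - 1.960
z_β = 0.440

Power = Φ(z_β) = Φ(0.440) ≈ 0.670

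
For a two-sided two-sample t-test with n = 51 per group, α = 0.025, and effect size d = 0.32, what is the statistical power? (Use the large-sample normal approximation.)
Power ≈ 0.27

Power calculation (two-sample t-test, normal approximation):
z_β = d · √(n/2) - z_{α/2}
z_β = 0.32 · √(51/2) - 2.241
z_β = 0.32 · 5.050 - 2.241
z_β = -0.625

Power = Φ(z_β) = Φ(-0.625) ≈ 0.266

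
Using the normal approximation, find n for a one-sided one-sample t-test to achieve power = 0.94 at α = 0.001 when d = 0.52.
n = 80

Sample size formula (one-sample t-test, normal approximation):
n = ((z_α + z_β) / d)²

z_α = 3.090 (for α = 0.001, one-sided)
z_β = 1.555 (for power = 0.94)
d = 0.52

n = ((3.090 + 1.555) / 0.52)²
n = (8.933)²
n ≈ 79.80
Round up to the next whole number: n = 80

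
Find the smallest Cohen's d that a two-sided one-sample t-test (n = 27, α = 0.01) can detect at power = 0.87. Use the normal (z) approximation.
d ≈ 0.71

Minimum detectable effect (one-sample t-test, normal approximation):
d = (z_{α/2} + z_β) / √n
d = (2.576 + 1.126) / √27
d = 3.702 / 5.196
d ≈ 0.71

By Cohen's convention (0.2 small / 0.5 medium / 0.8 large): medium effect.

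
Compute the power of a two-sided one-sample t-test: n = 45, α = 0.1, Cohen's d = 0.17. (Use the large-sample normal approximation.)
Power ≈ 0.31

Power calculation (one-sample t-test, normal approximation):
z_β = d · √n - z_{α/2}
z_β = 0.17 · √45 - 1.645
z_β = 0.17 · 6.708 - 1.645
z_β = -0.504

Power = Φ(z_β) = Φ(-0.504) ≈ 0.307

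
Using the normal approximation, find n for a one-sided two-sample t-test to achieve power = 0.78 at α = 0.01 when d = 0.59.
n = 56 per group

Sample size formula (two-sample t-test, normal approximation):
n = 2 · ((z_α + z_β) / d)²

z_α = 2.326 (for α = 0.01, one-sided)
z_β = 0.772 (for power = 0.78)
d = 0.59

n = 2 · ((2.326 + 0.772) / 0.59)²
n = 2 · (5.251)²
n ≈ 55.15
Round up to the next whole number: n = 56 per group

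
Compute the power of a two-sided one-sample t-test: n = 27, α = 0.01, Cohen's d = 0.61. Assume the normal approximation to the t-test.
Power ≈ 0.72

Power calculation (one-sample t-test, normal approximation):
z_β = d · √n - z_{α/2}
z_β = 0.61 · √27 - 2.576
z_β = 0.61 · 5.196 - 2.576
z_β = 0.594

Power = Φ(z_β) = Φ(0.594) ≈ 0.724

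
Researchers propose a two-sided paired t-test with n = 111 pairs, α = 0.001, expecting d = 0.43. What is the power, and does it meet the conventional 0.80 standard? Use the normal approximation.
Power ≈ 0.89; the study is adequately powered (power ≥ 0.80)

Power calculation (paired t-test, normal approximation):
z_β = d · √n - z_{α/2}
z_β = 0.43 · √111 - 3.291
z_β = 0.43 · 10.536 - 3.291
z_β = 1.240

Power = Φ(z_β) = Φ(1.240) ≈ 0.892

Effect size d = 0.43 is small by Cohen's convention (0.2/0.5/0.8).

Threshold: power ≥ 0.80 is conventionally adequate.
Power ≈ 0.89 → the study is adequately powered (power ≥ 0.80).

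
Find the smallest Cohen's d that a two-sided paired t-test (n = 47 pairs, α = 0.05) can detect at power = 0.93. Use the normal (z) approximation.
d ≈ 0.50

Minimum detectable effect (paired t-test, normal approximation):
d = (z_{α/2} + z_β) / √n
d = (1.960 + 1.476) / √47
d = 3.436 / 6.856
d ≈ 0.50

By Cohen's convention (0.2 small / 0.5 medium / 0.8 large): medium effect.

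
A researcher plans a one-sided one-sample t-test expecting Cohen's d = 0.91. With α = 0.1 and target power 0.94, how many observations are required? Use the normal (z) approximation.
n = 10

Sample size formula (one-sample t-test, normal approximation):
n = ((z_α + z_β) / d)²

z_α = 1.282 (for α = 0.1, one-sided)
z_β = 1.555 (for power = 0.94)
d = 0.91

n = ((1.282 + 1.555) / 0.91)²
n = (3.118)²
n ≈ 9.72
Round up to the next whole number: n = 10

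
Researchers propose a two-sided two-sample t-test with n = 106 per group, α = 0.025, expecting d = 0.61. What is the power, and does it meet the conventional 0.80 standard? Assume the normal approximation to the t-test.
Power ≈ 0.99; the study is adequately powered (power ≥ 0.80)

Power calculation (two-sample t-test, normal approximation):
z_β = d · √(n/2) - z_{α/2}
z_β = 0.61 · √(106/2) - 2.241
z_β = 0.61 · 7.280 - 2.241
z_β = 2.199

Power = Φ(z_β) = Φ(2.199) ≈ 0.986

Effect size d = 0.61 is medium by Cohen's convention (0.2/0.5/0.8).

Threshold: power ≥ 0.80 is conventionally adequate.
Power ≈ 0.99 → the study is adequately powered (power ≥ 0.80).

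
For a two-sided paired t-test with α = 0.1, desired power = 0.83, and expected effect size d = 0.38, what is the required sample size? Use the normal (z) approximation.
n = 47 pairs

Sample size formula (paired t-test, normal approximation):
n = ((z_{α/2} + z_β) / d)²

z_{α/2} = 1.645 (for α = 0.1, two-sided)
z_β = 0.954 (for power = 0.83)
d = 0.38

n = ((1.645 + 0.954) / 0.38)²
n = (6.839)²
n ≈ 46.77
Round up to the next whole number: n = 47 pairs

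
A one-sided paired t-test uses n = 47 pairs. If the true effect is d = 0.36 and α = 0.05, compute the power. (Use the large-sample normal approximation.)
Power ≈ 0.79

Power calculation (paired t-test, normal approximation):
z_β = d · √n - z_α
z_β = 0.36 · √47 - 1.645
z_β = 0.36 · 6.856 - 1.645
z_β = 0.823

Power = Φ(z_β) = Φ(0.823) ≈ 0.795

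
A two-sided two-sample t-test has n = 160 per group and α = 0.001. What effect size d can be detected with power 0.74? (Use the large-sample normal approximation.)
d ≈ 0.44

Minimum detectable effect (two-sample t-test, normal approximation):
d = (z_{α/2} + z_β) / √(n/2)
d = (3.291 + 0.643) / √(160/2)
d = 3.934 / 8.944
d ≈ 0.44

By Cohen's convention (0.2 small / 0.5 medium / 0.8 large): small effect.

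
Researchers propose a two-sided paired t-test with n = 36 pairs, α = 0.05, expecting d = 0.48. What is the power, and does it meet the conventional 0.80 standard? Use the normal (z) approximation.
Power ≈ 0.82; the study is adequately powered (power ≥ 0.80)

Power calculation (paired t-test, normal approximation):
z_β = d · √n - z_{α/2}
z_β = 0.48 · √36 - 1.960
z_β = 0.48 · 6.000 - 1.960
z_β = 0.920

Power = Φ(z_β) = Φ(0.920) ≈ 0.821

Effect size d = 0.48 is small by Cohen's convention (0.2/0.5/0.8).

Threshold: power ≥ 0.80 is conventionally adequate.
Power ≈ 0.82 → the study is adequately powered (power ≥ 0.80).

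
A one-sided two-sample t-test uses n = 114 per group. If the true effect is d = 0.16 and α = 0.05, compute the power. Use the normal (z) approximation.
Power ≈ 0.33

Power calculation (two-sample t-test, normal approximation):
z_β = d · √(n/2) - z_α
z_β = 0.16 · √(114/2) - 1.645
z_β = 0.16 · 7.550 - 1.645
z_β = -0.437

Power = Φ(z_β) = Φ(-0.437) ≈ 0.331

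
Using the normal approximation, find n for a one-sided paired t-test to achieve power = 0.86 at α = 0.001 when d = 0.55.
n = 58 pairs

Sample size formula (paired t-test, normal approximation):
n = ((z_α + z_β) / d)²

z_α = 3.090 (for α = 0.001, one-sided)
z_β = 1.080 (for power = 0.86)
d = 0.55

n = ((3.090 + 1.080) / 0.55)²
n = (7.582)²
n ≈ 57.49
Round up to the next whole number: n = 58 pairs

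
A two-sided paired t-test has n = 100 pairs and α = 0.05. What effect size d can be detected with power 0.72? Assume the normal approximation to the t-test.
d ≈ 0.25

Minimum detectable effect (paired t-test, normal approximation):
d = (z_{α/2} + z_β) / √n
d = (1.960 + 0.583) / √100
d = 2.543 / 10.000
d ≈ 0.25

By Cohen's convention (0.2 small / 0.5 medium / 0.8 large): small effect.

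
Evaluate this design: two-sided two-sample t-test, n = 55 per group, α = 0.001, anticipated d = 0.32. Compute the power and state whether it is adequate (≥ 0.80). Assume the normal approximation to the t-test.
Power ≈ 0.05; the study is underpowered (power < 0.80)

Power calculation (two-sample t-test, normal approximation):
z_β = d · √(n/2) - z_{α/2}
z_β = 0.32 · √(55/2) - 3.291
z_β = 0.32 · 5.244 - 3.291
z_β = -1.612

Power = Φ(z_β) = Φ(-1.612) ≈ 0.053

Effect size d = 0.32 is small by Cohen's convention (0.2/0.5/0.8).

Threshold: power ≥ 0.80 is conventionally adequate.
Power ≈ 0.05 → the study is underpowered (power < 0.80).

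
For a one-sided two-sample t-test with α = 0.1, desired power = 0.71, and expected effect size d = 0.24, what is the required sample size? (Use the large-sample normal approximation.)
n = 117 per group

Sample size formula (two-sample t-test, normal approximation):
n = 2 · ((z_α + z_β) / d)²

z_α = 1.282 (for α = 0.1, one-sided)
z_β = 0.553 (for power = 0.71)
d = 0.24

n = 2 · ((1.282 + 0.553) / 0.24)²
n = 2 · (7.646)²
n ≈ 116.92
Round up to the next whole number: n = 117 per group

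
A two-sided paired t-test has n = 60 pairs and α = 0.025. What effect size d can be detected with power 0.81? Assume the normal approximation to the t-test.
d ≈ 0.40

Minimum detectable effect (paired t-test, normal approximation):
d = (z_{α/2} + z_β) / √n
d = (2.241 + 0.878) / √60
d = 3.119 / 7.746
d ≈ 0.40

By Cohen's convention (0.2 small / 0.5 medium / 0.8 large): small effect.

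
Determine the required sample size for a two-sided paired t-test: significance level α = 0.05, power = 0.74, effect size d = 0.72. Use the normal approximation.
n = 14 pairs

Sample size formula (paired t-test, normal approximation):
n = ((z_{α/2} + z_β) / d)²

z_{α/2} = 1.960 (for α = 0.05, two-sided)
z_β = 0.643 (for power = 0.74)
d = 0.72

n = ((1.960 + 0.643) / 0.72)²
n = (3.615)²
n ≈ 13.07
Round up to the next whole number: n = 14 pairs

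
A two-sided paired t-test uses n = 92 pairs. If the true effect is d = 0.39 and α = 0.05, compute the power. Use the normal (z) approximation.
Power ≈ 0.96

Power calculation (paired t-test, normal approximation):
z_β = d · √n - z_{α/2}
z_β = 0.39 · √92 - 1.960
z_β = 0.39 · 9.592 - 1.960
z_β = 1.781

Power = Φ(z_β) = Φ(1.781) ≈ 0.963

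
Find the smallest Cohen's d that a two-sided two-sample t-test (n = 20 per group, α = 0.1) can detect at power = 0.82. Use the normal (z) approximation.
d ≈ 0.81

Minimum detectable effect (two-sample t-test, normal approximation):
d = (z_{α/2} + z_β) / √(n/2)
d = (1.645 + 0.915) / √(20/2)
d = 2.560 / 3.162
d ≈ 0.81

By Cohen's convention (0.2 small / 0.5 medium / 0.8 large): large effect.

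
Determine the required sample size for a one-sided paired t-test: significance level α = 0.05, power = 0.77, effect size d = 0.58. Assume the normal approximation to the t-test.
n = 17 pairs

Sample size formula (paired t-test, normal approximation):
n = ((z_α + z_β) / d)²

z_α = 1.645 (for α = 0.05, one-sided)
z_β = 0.739 (for power = 0.77)
d = 0.58

n = ((1.645 + 0.739) / 0.58)²
n = (4.110)²
n ≈ 16.89
Round up to the next whole number: n = 17 pairs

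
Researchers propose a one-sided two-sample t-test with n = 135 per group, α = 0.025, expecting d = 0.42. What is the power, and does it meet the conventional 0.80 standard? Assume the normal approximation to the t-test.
Power ≈ 0.93; the study is adequately powered (power ≥ 0.80)

Power calculation (two-sample t-test, normal approximation):
z_β = d · √(n/2) - z_α
z_β = 0.42 · √(135/2) - 1.960
z_β = 0.42 · 8.216 - 1.960
z_β = 1.491

Power = Φ(z_β) = Φ(1.491) ≈ 0.932

Effect size d = 0.42 is small by Cohen's convention (0.2/0.5/0.8).

Threshold: power ≥ 0.80 is conventionally adequate.
Power ≈ 0.93 → the study is adequately powered (power ≥ 0.80).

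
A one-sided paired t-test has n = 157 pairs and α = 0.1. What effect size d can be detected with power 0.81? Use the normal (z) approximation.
d ≈ 0.17

Minimum detectable effect (paired t-test, normal approximation):
d = (z_α + z_β) / √n
d = (1.282 + 0.878) / √157
d = 2.159 / 12.530
d ≈ 0.17

By Cohen's convention (0.2 small / 0.5 medium / 0.8 large): very small effect.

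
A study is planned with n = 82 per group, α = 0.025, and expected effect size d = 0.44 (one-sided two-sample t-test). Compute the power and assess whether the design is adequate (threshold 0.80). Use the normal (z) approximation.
Power ≈ 0.80; the study is adequately powered (power ≥ 0.80)

Power calculation (two-sample t-test, normal approximation):
z_β = d · √(n/2) - z_α
z_β = 0.44 · √(82/2) - 1.960
z_β = 0.44 · 6.403 - 1.960
z_β = 0.857

Power = Φ(z_β) = Φ(0.857) ≈ 0.804

Effect size d = 0.44 is small by Cohen's convention (0.2/0.5/0.8).

Threshold: power ≥ 0.80 is conventionally adequate.
Power ≈ 0.80 → the study is adequately powered (power ≥ 0.80).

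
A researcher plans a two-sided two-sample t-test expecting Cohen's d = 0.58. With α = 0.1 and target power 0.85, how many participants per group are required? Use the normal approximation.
n = 43 per group

Sample size formula (two-sample t-test, normal approximation):
n = 2 · ((z_{α/2} + z_β) / d)²

z_{α/2} = 1.645 (for α = 0.1, two-sided)
z_β = 1.036 (for power = 0.85)
d = 0.58

n = 2 · ((1.645 + 1.036) / 0.58)²
n = 2 · (4.622)²
n ≈ 42.73
Round up to the next whole number: n = 43 per group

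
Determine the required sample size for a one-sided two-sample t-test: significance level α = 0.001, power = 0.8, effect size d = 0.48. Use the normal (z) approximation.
n = 135 per group

Sample size formula (two-sample t-test, normal approximation):
n = 2 · ((z_α + z_β) / d)²

z_α = 3.090 (for α = 0.001, one-sided)
z_β = 0.842 (for power = 0.8)
d = 0.48

n = 2 · ((3.090 + 0.842) / 0.48)²
n = 2 · (8.192)²
n ≈ 134.22
Round up to the next whole number: n = 135 per group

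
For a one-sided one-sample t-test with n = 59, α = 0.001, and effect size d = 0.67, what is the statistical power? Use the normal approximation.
Power ≈ 0.98

Power calculation (one-sample t-test, normal approximation):
z_β = d · √n - z_α
z_β = 0.67 · √59 - 3.090
z_β = 0.67 · 7.681 - 3.090
z_β = 2.056

Power = Φ(z_β) = Φ(2.056) ≈ 0.980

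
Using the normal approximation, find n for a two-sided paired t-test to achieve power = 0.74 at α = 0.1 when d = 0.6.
n = 15 pairs

Sample size formula (paired t-test, normal approximation):
n = ((z_{α/2} + z_β) / d)²

z_{α/2} = 1.645 (for α = 0.1, two-sided)
z_β = 0.643 (for power = 0.74)
d = 0.6

n = ((1.645 + 0.643) / 0.6)²
n = (3.813)²
n ≈ 14.54
Round up to the next whole number: n = 15 pairs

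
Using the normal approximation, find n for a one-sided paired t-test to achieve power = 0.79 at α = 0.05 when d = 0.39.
n = 40 pairs

Sample size formula (paired t-test, normal approximation):
n = ((z_α + z_β) / d)²

z_α = 1.645 (for α = 0.05, one-sided)
z_β = 0.806 (for power = 0.79)
d = 0.39

n = ((1.645 + 0.806) / 0.39)²
n = (6.285)²
n ≈ 39.50
Round up to the next whole number: n = 40 pairs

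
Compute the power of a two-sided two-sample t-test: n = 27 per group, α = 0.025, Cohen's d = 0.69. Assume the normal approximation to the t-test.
Power ≈ 0.62

Power calculation (two-sample t-test, normal approximation):
z_β = d · √(n/2) - z_{α/2}
z_β = 0.69 · √(27/2) - 2.241
z_β = 0.69 · 3.674 - 2.241
z_β = 0.294

Power = Φ(z_β) = Φ(0.294) ≈ 0.616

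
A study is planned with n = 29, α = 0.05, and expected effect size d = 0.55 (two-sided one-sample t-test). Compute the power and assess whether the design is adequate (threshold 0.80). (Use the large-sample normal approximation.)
Power ≈ 0.84; the study is adequately powered (power ≥ 0.80)

Power calculation (one-sample t-test, normal approximation):
z_β = d · √n - z_{α/2}
z_β = 0.55 · √29 - 1.960
z_β = 0.55 · 5.385 - 1.960
z_β = 1.002

Power = Φ(z_β) = Φ(1.002) ≈ 0.842

Effect size d = 0.55 is medium by Cohen's convention (0.2/0.5/0.8).

Threshold: power ≥ 0.80 is conventionally adequate.
Power ≈ 0.84 → the study is adequately powered (power ≥ 0.80).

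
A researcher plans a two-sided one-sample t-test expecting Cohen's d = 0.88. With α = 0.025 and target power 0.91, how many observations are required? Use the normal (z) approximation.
n = 17

Sample size formula (one-sample t-test, normal approximation):
n = ((z_{α/2} + z_β) / d)²

z_{α/2} = 2.241 (for α = 0.025, two-sided)
z_β = 1.341 (for power = 0.91)
d = 0.88

n = ((2.241 + 1.341) / 0.88)²
n = (4.070)²
n ≈ 16.56
Round up to the next whole number: n = 17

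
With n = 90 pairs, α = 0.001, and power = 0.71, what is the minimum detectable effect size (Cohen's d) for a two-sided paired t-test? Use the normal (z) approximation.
d ≈ 0.41

Minimum detectable effect (paired t-test, normal approximation):
d = (z_{α/2} + z_β) / √n
d = (3.291 + 0.553) / √90
d = 3.844 / 9.487
d ≈ 0.41

By Cohen's convention (0.2 small / 0.5 medium / 0.8 large): small effect.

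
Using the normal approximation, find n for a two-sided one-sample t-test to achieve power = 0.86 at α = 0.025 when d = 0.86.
n = 15

Sample size formula (one-sample t-test, normal approximation):
n = ((z_{α/2} + z_β) / d)²

z_{α/2} = 2.241 (for α = 0.025, two-sided)
z_β = 1.080 (for power = 0.86)
d = 0.86

n = ((2.241 + 1.080) / 0.86)²
n = (3.862)²
n ≈ 14.92
Round up to the next whole number: n = 15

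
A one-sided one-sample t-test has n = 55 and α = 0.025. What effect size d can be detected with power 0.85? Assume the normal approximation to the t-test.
d ≈ 0.40

Minimum detectable effect (one-sample t-test, normal approximation):
d = (z_α + z_β) / √n
d = (1.960 + 1.036) / √55
d = 2.996 / 7.416
d ≈ 0.40

By Cohen's convention (0.2 small / 0.5 medium / 0.8 large): small effect.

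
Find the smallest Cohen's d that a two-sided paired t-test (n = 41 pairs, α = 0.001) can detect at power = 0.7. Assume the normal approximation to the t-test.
d ≈ 0.60

Minimum detectable effect (paired t-test, normal approximation):
d = (z_{α/2} + z_β) / √n
d = (3.291 + 0.524) / √41
d = 3.815 / 6.403
d ≈ 0.60

By Cohen's convention (0.2 small / 0.5 medium / 0.8 large): medium effect.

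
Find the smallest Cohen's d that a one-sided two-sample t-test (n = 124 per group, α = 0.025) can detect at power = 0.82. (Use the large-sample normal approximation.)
d ≈ 0.37

Minimum detectable effect (two-sample t-test, normal approximation):
d = (z_α + z_β) / √(n/2)
d = (1.960 + 0.915) / √(124/2)
d = 2.875 / 7.874
d ≈ 0.37

By Cohen's convention (0.2 small / 0.5 medium / 0.8 large): small effect.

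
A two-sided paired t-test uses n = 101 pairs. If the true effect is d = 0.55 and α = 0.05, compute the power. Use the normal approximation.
Power ≈ 1.00

Power calculation (paired t-test, normal approximation):
z_β = d · √n - z_{α/2}
z_β = 0.55 · √101 - 1.960
z_β = 0.55 · 10.050 - 1.960
z_β = 3.567

Power = Φ(z_β) = Φ(3.567) ≈ 1.000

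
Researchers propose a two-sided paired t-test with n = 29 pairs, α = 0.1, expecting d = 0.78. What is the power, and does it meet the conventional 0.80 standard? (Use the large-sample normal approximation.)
Power ≈ 0.99; the study is adequately powered (power ≥ 0.80)

Power calculation (paired t-test, normal approximation):
z_β = d · √n - z_{α/2}
z_β = 0.78 · √29 - 1.645
z_β = 0.78 · 5.385 - 1.645
z_β = 2.556

Power = Φ(z_β) = Φ(2.556) ≈ 0.995

Effect size d = 0.78 is medium by Cohen's convention (0.2/0.5/0.8).

Threshold: power ≥ 0.80 is conventionally adequate.
Power ≈ 0.99 → the study is adequately powered (power ≥ 0.80).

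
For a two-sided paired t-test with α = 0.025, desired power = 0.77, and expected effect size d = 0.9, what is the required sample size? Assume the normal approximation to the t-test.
n = 11 pairs

Sample size formula (paired t-test, normal approximation):
n = ((z_{α/2} + z_β) / d)²

z_{α/2} = 2.241 (for α = 0.025, two-sided)
z_β = 0.739 (for power = 0.77)
d = 0.9

n = ((2.241 + 0.739) / 0.9)²
n = (3.311)²
n ≈ 10.96
Round up to the next whole number: n = 11 pairs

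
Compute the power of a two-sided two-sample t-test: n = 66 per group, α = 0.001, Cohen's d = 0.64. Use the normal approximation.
Power ≈ 0.65

Power calculation (two-sample t-test, normal approximation):
z_β = d · √(n/2) - z_{α/2}
z_β = 0.64 · √(66/2) - 3.291
z_β = 0.64 · 5.745 - 3.291
z_β = 0.386

Power = Φ(z_β) = Φ(0.386) ≈ 0.650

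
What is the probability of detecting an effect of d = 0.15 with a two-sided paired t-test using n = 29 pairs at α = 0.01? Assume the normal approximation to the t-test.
Power ≈ 0.04

Power calculation (paired t-test, normal approximation):
z_β = d · √n - z_{α/2}
z_β = 0.15 · √29 - 2.576
z_β = 0.15 · 5.385 - 2.576
z_β = -1.768

Power = Φ(z_β) = Φ(-1.768) ≈ 0.039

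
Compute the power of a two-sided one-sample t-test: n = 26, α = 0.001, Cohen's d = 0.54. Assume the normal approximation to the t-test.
Power ≈ 0.30

Power calculation (one-sample t-test, normal approximation):
z_β = d · √n - z_{α/2}
z_β = 0.54 · √26 - 3.291
z_β = 0.54 · 5.099 - 3.291
z_β = -0.537

Power = Φ(z_β) = Φ(-0.537) ≈ 0.296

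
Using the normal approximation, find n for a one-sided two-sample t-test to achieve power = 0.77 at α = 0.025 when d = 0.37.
n = 107 per group

Sample size formula (two-sample t-test, normal approximation):
n = 2 · ((z_α + z_β) / d)²

z_α = 1.960 (for α = 0.025, one-sided)
z_β = 0.739 (for power = 0.77)
d = 0.37

n = 2 · ((1.960 + 0.739) / 0.37)²
n = 2 · (7.295)²
n ≈ 106.43
Round up to the next whole number: n = 107 per group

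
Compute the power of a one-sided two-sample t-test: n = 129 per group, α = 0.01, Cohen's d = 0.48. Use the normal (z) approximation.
Power ≈ 0.94

Power calculation (two-sample t-test, normal approximation):
z_β = d · √(n/2) - z_α
z_β = 0.48 · √(129/2) - 2.326
z_β = 0.48 · 8.031 - 2.326
z_β = 1.529

Power = Φ(z_β) = Φ(1.529) ≈ 0.937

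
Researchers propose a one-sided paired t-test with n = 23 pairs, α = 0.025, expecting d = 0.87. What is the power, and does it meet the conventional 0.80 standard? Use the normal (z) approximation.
Power ≈ 0.99; the study is adequately powered (power ≥ 0.80)

Power calculation (paired t-test, normal approximation):
z_β = d · √n - z_α
z_β = 0.87 · √23 - 1.960
z_β = 0.87 · 4.796 - 1.960
z_β = 2.212

Power = Φ(z_β) = Φ(2.212) ≈ 0.987

Effect size d = 0.87 is large by Cohen's convention (0.2/0.5/0.8).

Threshold: power ≥ 0.80 is conventionally adequate.
Power ≈ 0.99 → the study is adequately powered (power ≥ 0.80).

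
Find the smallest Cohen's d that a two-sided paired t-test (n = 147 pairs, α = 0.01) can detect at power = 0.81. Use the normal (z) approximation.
d ≈ 0.28

Minimum detectable effect (paired t-test, normal approximation):
d = (z_{α/2} + z_β) / √n
d = (2.576 + 0.878) / √147
d = 3.454 / 12.124
d ≈ 0.28

By Cohen's convention (0.2 small / 0.5 medium / 0.8 large): small effect.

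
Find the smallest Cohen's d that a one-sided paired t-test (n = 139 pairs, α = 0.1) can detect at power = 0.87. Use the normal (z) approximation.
d ≈ 0.20

Minimum detectable effect (paired t-test, normal approximation):
d = (z_α + z_β) / √n
d = (1.282 + 1.126) / √139
d = 2.408 / 11.790
d ≈ 0.20

By Cohen's convention (0.2 small / 0.5 medium / 0.8 large): small effect.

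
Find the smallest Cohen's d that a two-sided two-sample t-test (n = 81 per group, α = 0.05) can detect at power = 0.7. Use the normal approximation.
d ≈ 0.39

Minimum detectable effect (two-sample t-test, normal approximation):
d = (z_{α/2} + z_β) / √(n/2)
d = (1.960 + 0.524) / √(81/2)
d = 2.484 / 6.364
d ≈ 0.39

By Cohen's convention (0.2 small / 0.5 medium / 0.8 large): small effect.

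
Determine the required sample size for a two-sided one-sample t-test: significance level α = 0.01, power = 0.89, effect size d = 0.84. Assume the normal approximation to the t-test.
n = 21

Sample size formula (one-sample t-test, normal approximation):
n = ((z_{α/2} + z_β) / d)²

z_{α/2} = 2.576 (for α = 0.01, two-sided)
z_β = 1.227 (for power = 0.89)
d = 0.84

n = ((2.576 + 1.227) / 0.84)²
n = (4.527)²
n ≈ 20.49
Round up to the next whole number: n = 21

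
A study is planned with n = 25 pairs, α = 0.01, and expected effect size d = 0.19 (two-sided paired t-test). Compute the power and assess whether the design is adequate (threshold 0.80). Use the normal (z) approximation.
Power ≈ 0.05; the study is underpowered (power < 0.80)

Power calculation (paired t-test, normal approximation):
z_β = d · √n - z_{α/2}
z_β = 0.19 · √25 - 2.576
z_β = 0.19 · 5.000 - 2.576
z_β = -1.626

Power = Φ(z_β) = Φ(-1.626) ≈ 0.052

Effect size d = 0.19 is very small by Cohen's convention (0.2/0.5/0.8).

Threshold: power ≥ 0.80 is conventionally adequate.
Power ≈ 0.05 → the study is underpowered (power < 0.80).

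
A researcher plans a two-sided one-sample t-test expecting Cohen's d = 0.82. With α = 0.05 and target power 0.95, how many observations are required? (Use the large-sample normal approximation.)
n = 20

Sample size formula (one-sample t-test, normal approximation):
n = ((z_{α/2} + z_β) / d)²

z_{α/2} = 1.960 (for α = 0.05, two-sided)
z_β = 1.645 (for power = 0.95)
d = 0.82

n = ((1.960 + 1.645) / 0.82)²
n = (4.396)²
n ≈ 19.32
Round up to the next whole number: n = 20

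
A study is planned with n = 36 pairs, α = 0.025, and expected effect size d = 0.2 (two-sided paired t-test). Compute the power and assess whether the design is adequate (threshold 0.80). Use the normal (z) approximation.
Power ≈ 0.15; the study is underpowered (power < 0.80)

Power calculation (paired t-test, normal approximation):
z_β = d · √n - z_{α/2}
z_β = 0.2 · √36 - 2.241
z_β = 0.2 · 6.000 - 2.241
z_β = -1.041

Power = Φ(z_β) = Φ(-1.041) ≈ 0.149

Effect size d = 0.2 is small by Cohen's convention (0.2/0.5/0.8).

Threshold: power ≥ 0.80 is conventionally adequate.
Power ≈ 0.15 → the study is underpowered (power < 0.80).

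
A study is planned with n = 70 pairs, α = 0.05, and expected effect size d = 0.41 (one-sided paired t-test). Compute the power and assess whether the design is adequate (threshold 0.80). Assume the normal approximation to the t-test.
Power ≈ 0.96; the study is adequately powered (power ≥ 0.80)

Power calculation (paired t-test, normal approximation):
z_β = d · √n - z_α
z_β = 0.41 · √70 - 1.645
z_β = 0.41 · 8.367 - 1.645
z_β = 1.785

Power = Φ(z_β) = Φ(1.785) ≈ 0.963

Effect size d = 0.41 is small by Cohen's convention (0.2/0.5/0.8).

Threshold: power ≥ 0.80 is conventionally adequate.
Power ≈ 0.96 → the study is adequately powered (power ≥ 0.80).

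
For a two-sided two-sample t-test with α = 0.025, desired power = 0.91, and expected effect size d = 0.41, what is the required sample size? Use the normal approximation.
n = 153 per group

Sample size formula (two-sample t-test, normal approximation):
n = 2 · ((z_{α/2} + z_β) / d)²

z_{α/2} = 2.241 (for α = 0.025, two-sided)
z_β = 1.341 (for power = 0.91)
d = 0.41

n = 2 · ((2.241 + 1.341) / 0.41)²
n = 2 · (8.737)²
n ≈ 152.67
Round up to the next whole number: n = 153 per group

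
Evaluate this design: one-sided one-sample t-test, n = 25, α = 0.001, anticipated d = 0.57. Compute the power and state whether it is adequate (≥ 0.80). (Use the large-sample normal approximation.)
Power ≈ 0.41; the study is underpowered (power < 0.80)

Power calculation (one-sample t-test, normal approximation):
z_β = d · √n - z_α
z_β = 0.57 · √25 - 3.090
z_β = 0.57 · 5.000 - 3.090
z_β = -0.240

Power = Φ(z_β) = Φ(-0.240) ≈ 0.405

Effect size d = 0.57 is medium by Cohen's convention (0.2/0.5/0.8).

Threshold: power ≥ 0.80 is conventionally adequate.
Power ≈ 0.41 → the study is underpowered (power < 0.80).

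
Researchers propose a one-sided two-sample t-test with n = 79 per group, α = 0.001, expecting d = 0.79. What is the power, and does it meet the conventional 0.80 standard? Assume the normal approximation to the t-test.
Power ≈ 0.97; the study is adequately powered (power ≥ 0.80)

Power calculation (two-sample t-test, normal approximation):
z_β = d · √(n/2) - z_α
z_β = 0.79 · √(79/2) - 3.090
z_β = 0.79 · 6.285 - 3.090
z_β = 1.875

Power = Φ(z_β) = Φ(1.875) ≈ 0.970

Effect size d = 0.79 is medium by Cohen's convention (0.2/0.5/0.8).

Threshold: power ≥ 0.80 is conventionally adequate.
Power ≈ 0.97 → the study is adequately powered (power ≥ 0.80).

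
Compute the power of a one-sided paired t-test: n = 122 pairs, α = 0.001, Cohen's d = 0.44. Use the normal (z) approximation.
Power ≈ 0.96

Power calculation (paired t-test, normal approximation):
z_β = d · √n - z_α
z_β = 0.44 · √122 - 3.090
z_β = 0.44 · 11.045 - 3.090
z_β = 1.770

Power = Φ(z_β) = Φ(1.770) ≈ 0.962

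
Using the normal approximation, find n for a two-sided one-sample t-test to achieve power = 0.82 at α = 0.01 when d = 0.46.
n = 58

Sample size formula (one-sample t-test, normal approximation):
n = ((z_{α/2} + z_β) / d)²

z_{α/2} = 2.576 (for α = 0.01, two-sided)
z_β = 0.915 (for power = 0.82)
d = 0.46

n = ((2.576 + 0.915) / 0.46)²
n = (7.589)²
n ≈ 57.59
Round up to the next whole number: n = 58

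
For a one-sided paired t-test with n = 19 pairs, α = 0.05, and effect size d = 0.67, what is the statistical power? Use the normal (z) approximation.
Power ≈ 0.90

Power calculation (paired t-test, normal approximation):
z_β = d · √n - z_α
z_β = 0.67 · √19 - 1.645
z_β = 0.67 · 4.359 - 1.645
z_β = 1.276

Power = Φ(z_β) = Φ(1.276) ≈ 0.899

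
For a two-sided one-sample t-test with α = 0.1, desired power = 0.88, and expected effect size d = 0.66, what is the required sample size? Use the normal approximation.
n = 19

Sample size formula (one-sample t-test, normal approximation):
n = ((z_{α/2} + z_β) / d)²

z_{α/2} = 1.645 (for α = 0.1, two-sided)
z_β = 1.175 (for power = 0.88)
d = 0.66

n = ((1.645 + 1.175) / 0.66)²
n = (4.273)²
n ≈ 18.26
Round up to the next whole number: n = 19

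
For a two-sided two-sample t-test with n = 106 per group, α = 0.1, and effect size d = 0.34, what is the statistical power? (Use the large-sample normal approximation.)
Power ≈ 0.80

Power calculation (two-sample t-test, normal approximation):
z_β = d · √(n/2) - z_{α/2}
z_β = 0.34 · √(106/2) - 1.645
z_β = 0.34 · 7.280 - 1.645
z_β = 0.830

Power = Φ(z_β) = Φ(0.830) ≈ 0.797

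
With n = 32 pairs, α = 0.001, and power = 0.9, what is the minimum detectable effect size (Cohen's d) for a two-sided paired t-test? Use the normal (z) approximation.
d ≈ 0.81

Minimum detectable effect (paired t-test, normal approximation):
d = (z_{α/2} + z_β) / √n
d = (3.291 + 1.282) / √32
d = 4.572 / 5.657
d ≈ 0.81

By Cohen's convention (0.2 small / 0.5 medium / 0.8 large): large effect.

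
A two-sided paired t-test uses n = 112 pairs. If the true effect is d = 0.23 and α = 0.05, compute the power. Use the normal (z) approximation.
Power ≈ 0.68

Power calculation (paired t-test, normal approximation):
z_β = d · √n - z_{α/2}
z_β = 0.23 · √112 - 1.960
z_β = 0.23 · 10.583 - 1.960
z_β = 0.474

Power = Φ(z_β) = Φ(0.474) ≈ 0.682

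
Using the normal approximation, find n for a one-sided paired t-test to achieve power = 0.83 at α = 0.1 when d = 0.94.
n = 6 pairs

Sample size formula (paired t-test, normal approximation):
n = ((z_α + z_β) / d)²

z_α = 1.282 (for α = 0.1, one-sided)
z_β = 0.954 (for power = 0.83)
d = 0.94

n = ((1.282 + 0.954) / 0.94)²
n = (2.379)²
n ≈ 5.66
Round up to the next whole number: n = 6 pairs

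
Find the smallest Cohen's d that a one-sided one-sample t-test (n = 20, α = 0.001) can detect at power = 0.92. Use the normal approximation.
d ≈ 1.01

Minimum detectable effect (one-sample t-test, normal approximation):
d = (z_α + z_β) / √n
d = (3.090 + 1.405) / √20
d = 4.495 / 4.472
d ≈ 1.01

By Cohen's convention (0.2 small / 0.5 medium / 0.8 large): large effect.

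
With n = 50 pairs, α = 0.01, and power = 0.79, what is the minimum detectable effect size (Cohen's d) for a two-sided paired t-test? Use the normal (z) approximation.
d ≈ 0.48

Minimum detectable effect (paired t-test, normal approximation):
d = (z_{α/2} + z_β) / √n
d = (2.576 + 0.806) / √50
d = 3.382 / 7.071
d ≈ 0.48

By Cohen's convention (0.2 small / 0.5 medium / 0.8 large): small effect.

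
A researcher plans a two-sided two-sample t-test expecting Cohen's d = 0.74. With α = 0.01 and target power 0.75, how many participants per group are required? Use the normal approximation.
n = 39 per group

Sample size formula (two-sample t-test, normal approximation):
n = 2 · ((z_{α/2} + z_β) / d)²

z_{α/2} = 2.576 (for α = 0.01, two-sided)
z_β = 0.674 (for power = 0.75)
d = 0.74

n = 2 · ((2.576 + 0.674) / 0.74)²
n = 2 · (4.392)²
n ≈ 38.58
Round up to the next whole number: n = 39 per group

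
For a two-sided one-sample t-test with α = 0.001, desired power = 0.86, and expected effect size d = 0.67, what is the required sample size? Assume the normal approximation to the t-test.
n = 43

Sample size formula (one-sample t-test, normal approximation):
n = ((z_{α/2} + z_β) / d)²

z_{α/2} = 3.291 (for α = 0.001, two-sided)
z_β = 1.080 (for power = 0.86)
d = 0.67

n = ((3.291 + 1.080) / 0.67)²
n = (6.524)²
n ≈ 42.56
Round up to the next whole number: n = 43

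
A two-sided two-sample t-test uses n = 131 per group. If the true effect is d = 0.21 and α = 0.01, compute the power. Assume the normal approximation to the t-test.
Power ≈ 0.19

Power calculation (two-sample t-test, normal approximation):
z_β = d · √(n/2) - z_{α/2}
z_β = 0.21 · √(131/2) - 2.576
z_β = 0.21 · 8.093 - 2.576
z_β = -0.876

Power = Φ(z_β) = Φ(-0.876) ≈ 0.190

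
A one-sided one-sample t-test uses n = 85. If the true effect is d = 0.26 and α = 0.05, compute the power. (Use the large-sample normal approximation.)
Power ≈ 0.77

Power calculation (one-sample t-test, normal approximation):
z_β = d · √n - z_α
z_β = 0.26 · √85 - 1.645
z_β = 0.26 · 9.220 - 1.645
z_β = 0.752

Power = Φ(z_β) = Φ(0.752) ≈ 0.774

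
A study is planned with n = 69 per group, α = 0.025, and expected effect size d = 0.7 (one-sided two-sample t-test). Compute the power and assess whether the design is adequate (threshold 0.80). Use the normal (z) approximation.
Power ≈ 0.98; the study is adequately powered (power ≥ 0.80)

Power calculation (two-sample t-test, normal approximation):
z_β = d · √(n/2) - z_α
z_β = 0.7 · √(69/2) - 1.960
z_β = 0.7 · 5.874 - 1.960
z_β = 2.152

Power = Φ(z_β) = Φ(2.152) ≈ 0.984

Effect size d = 0.7 is medium by Cohen's convention (0.2/0.5/0.8).

Threshold: power ≥ 0.80 is conventionally adequate.
Power ≈ 0.98 → the study is adequately powered (power ≥ 0.80).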